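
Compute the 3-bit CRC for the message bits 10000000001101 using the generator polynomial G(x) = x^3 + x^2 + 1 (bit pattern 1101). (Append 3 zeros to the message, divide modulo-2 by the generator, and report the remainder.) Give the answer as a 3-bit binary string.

Append 3 zeros: 10000000001101000. Divide by 1101 (XOR where the leading bit is 1):
  pos 0: 1000 XOR 1101 = 0101
  pos 1: 1010 XOR 1101 = 0111
  pos 2: 1110 XOR 1101 = 0011
  pos 4: 1100 XOR 1101 = 0001
  pos 7: 1001 XOR 1101 = 0100
  pos 8: 1001 XOR 1101 = 0100
  pos 9: 1000 XOR 1101 = 0101
  pos 10: 1011 XOR 1101 = 0110
  pos 11: 1100 XOR 1101 = 0001
Remainder (last 3 bits) = 100. This is the CRC / FCS.

100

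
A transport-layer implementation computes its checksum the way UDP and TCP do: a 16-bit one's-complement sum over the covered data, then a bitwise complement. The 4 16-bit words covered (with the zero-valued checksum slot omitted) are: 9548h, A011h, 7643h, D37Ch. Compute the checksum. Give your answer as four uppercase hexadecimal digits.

One's-complement addition (fold any carry out of bit 15 back into bit 0):
  0x9548 + 0xA011 = 0x13559 → wrap carry → 0x355A
  0x355A + 0x7643 = 0x0AB9D
  0xAB9D + 0xD37C = 0x17F19 → wrap carry → 0x7F1A
One's-complement sum = 0x7F1A.
Checksum = ~0x7F1A & 0xFFFF = 0x80E5.

80E5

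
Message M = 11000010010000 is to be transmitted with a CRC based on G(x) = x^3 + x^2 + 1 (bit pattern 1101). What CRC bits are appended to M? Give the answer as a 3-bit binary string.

Append 3 zeros: 11000010010000000. Divide by 1101 (XOR where the leading bit is 1):
  pos 0: 1100 XOR 1101 = 0001
  pos 3: 1001 XOR 1101 = 0100
  pos 4: 1000 XOR 1101 = 0101
  pos 5: 1010 XOR 1101 = 0111
  pos 6: 1111 XOR 1101 = 0010
  pos 8: 1000 XOR 1101 = 0101
  pos 9: 1010 XOR 1101 = 0111
  pos 10: 1110 XOR 1101 = 0011
  pos 12: 1100 XOR 1101 = 0001
Remainder (last 3 bits) = 010. This is the CRC / FCS.

010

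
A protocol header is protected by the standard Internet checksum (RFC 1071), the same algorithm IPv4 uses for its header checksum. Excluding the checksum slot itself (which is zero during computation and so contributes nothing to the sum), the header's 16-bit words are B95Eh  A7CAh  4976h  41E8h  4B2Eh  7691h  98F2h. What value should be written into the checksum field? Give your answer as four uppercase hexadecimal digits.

B8C5

One's-complement addition (fold any carry out of bit 15 back into bit 0):
  0xB95E + 0xA7CA = 0x16128 → wrap carry → 0x6129
  0x6129 + 0x4976 = 0x0AA9F
  0xAA9F + 0x41E8 = 0x0EC87
  0xEC87 + 0x4B2E = 0x137B5 → wrap carry → 0x37B6
  0x37B6 + 0x7691 = 0x0AE47
  0xAE47 + 0x98F2 = 0x14739 → wrap carry → 0x473A
One's-complement sum = 0x473A.
Checksum = ~0x473A & 0xFFFF = 0xB8C5.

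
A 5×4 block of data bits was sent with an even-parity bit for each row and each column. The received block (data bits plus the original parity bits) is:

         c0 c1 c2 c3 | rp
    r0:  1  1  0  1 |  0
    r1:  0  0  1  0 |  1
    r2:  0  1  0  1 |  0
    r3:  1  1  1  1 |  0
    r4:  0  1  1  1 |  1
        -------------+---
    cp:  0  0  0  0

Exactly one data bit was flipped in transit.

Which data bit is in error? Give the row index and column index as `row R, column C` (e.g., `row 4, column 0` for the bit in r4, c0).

row 0, column 2

Recompute each row's even parity and compare to rp:
  r0: data parity 1, sent rp 0 → mismatch
  r1: data parity 1, sent rp 1 → ok
  r2: data parity 0, sent rp 0 → ok
  r3: data parity 0, sent rp 0 → ok
  r4: data parity 1, sent rp 1 → ok
Recompute each column's even parity and compare to cp:
  c0: data parity 0, sent cp 0 → ok
  c1: data parity 0, sent cp 0 → ok
  c2: data parity 1, sent cp 0 → mismatch
  c3: data parity 0, sent cp 0 → ok
Exactly one row (r0) and one column (c2) fail → the flipped bit is at their intersection.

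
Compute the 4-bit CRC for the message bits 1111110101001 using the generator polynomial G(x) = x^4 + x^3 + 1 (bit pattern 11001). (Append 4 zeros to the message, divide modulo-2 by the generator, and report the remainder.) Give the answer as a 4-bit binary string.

1100

Append 4 zeros: 11111101010010000. Divide by 11001 (XOR where the leading bit is 1):
  pos 0: 11111 XOR 11001 = 00110
  pos 2: 11010 XOR 11001 = 00011
  pos 5: 11101 XOR 11001 = 00100
  pos 7: 10000 XOR 11001 = 01001
  pos 8: 10011 XOR 11001 = 01010
  pos 9: 10100 XOR 11001 = 01101
  pos 10: 11010 XOR 11001 = 00011
Remainder (last 4 bits) = 1100. This is the CRC / FCS.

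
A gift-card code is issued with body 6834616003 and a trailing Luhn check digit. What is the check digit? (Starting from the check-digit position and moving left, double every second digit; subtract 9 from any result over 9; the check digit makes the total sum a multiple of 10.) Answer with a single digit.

6

Partial digits right→left: 3 0 0 6 1 6 4 3 8 6
Double every second digit counting from the check-digit position (so the 1st, 3rd, 5th, ... of the partial from the right).
  doubled (with −9 where >9): 6 0 2 8 7 → sum 23
  kept as-is: 0 6 6 3 6 → sum 21
Total = 23 + 21 = 44.
Check digit = (10 − (44 mod 10)) mod 10 = 6.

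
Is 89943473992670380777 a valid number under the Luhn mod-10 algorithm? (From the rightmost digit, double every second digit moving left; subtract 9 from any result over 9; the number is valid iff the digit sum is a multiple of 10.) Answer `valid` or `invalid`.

invalid

From the right, keep odd positions and double even positions (subtract 9 from any doubled value over 9):
  doubled (positions 2,4,...): 5 0 6 5 4 9 5 6 9 7 → sum 56
  kept (positions 1,3,...): 7 7 8 0 6 9 3 4 4 9 → sum 57
Total = 113.
113 mod 10 = 3, so the number is invalid.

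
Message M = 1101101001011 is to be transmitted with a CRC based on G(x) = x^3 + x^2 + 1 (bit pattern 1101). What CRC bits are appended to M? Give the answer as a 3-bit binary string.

Append 3 zeros: 1101101001011000. Divide by 1101 (XOR where the leading bit is 1):
  pos 0: 1101 XOR 1101 = 0000
  pos 4: 1010 XOR 1101 = 0111
  pos 5: 1110 XOR 1101 = 0011
  pos 7: 1110 XOR 1101 = 0011
  pos 9: 1111 XOR 1101 = 0010
  pos 11: 1000 XOR 1101 = 0101
  pos 12: 1010 XOR 1101 = 0111
Remainder (last 3 bits) = 111. This is the CRC / FCS.

111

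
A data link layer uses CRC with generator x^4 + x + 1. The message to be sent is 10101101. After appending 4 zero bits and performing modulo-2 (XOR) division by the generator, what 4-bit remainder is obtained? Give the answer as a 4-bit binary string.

Append 4 zeros: 101011010000. Divide by 10011 (XOR where the leading bit is 1):
  pos 0: 10101 XOR 10011 = 00110
  pos 2: 11010 XOR 10011 = 01001
  pos 3: 10011 XOR 10011 = 00000
Remainder (last 4 bits) = 0000. This is the CRC / FCS.

0000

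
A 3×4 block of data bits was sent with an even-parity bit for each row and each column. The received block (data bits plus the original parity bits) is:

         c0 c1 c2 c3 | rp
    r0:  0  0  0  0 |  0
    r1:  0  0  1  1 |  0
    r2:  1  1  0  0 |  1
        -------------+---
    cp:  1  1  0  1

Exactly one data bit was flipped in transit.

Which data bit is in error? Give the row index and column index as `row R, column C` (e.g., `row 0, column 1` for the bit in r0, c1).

Recompute each row's even parity and compare to rp:
  r0: data parity 0, sent rp 0 → ok
  r1: data parity 0, sent rp 0 → ok
  r2: data parity 0, sent rp 1 → mismatch
Recompute each column's even parity and compare to cp:
  c0: data parity 1, sent cp 1 → ok
  c1: data parity 1, sent cp 1 → ok
  c2: data parity 1, sent cp 0 → mismatch
  c3: data parity 1, sent cp 1 → ok
Exactly one row (r2) and one column (c2) fail → the flipped bit is at their intersection.

row 2, column 2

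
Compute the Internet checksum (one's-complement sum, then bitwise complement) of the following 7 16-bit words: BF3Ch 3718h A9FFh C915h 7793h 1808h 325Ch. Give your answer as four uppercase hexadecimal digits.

One's-complement addition (fold any carry out of bit 15 back into bit 0):
  0xBF3C + 0x3718 = 0x0F654
  0xF654 + 0xA9FF = 0x1A053 → wrap carry → 0xA054
  0xA054 + 0xC915 = 0x16969 → wrap carry → 0x696A
  0x696A + 0x7793 = 0x0E0FD
  0xE0FD + 0x1808 = 0x0F905
  0xF905 + 0x325C = 0x12B61 → wrap carry → 0x2B62
One's-complement sum = 0x2B62.
Checksum = ~0x2B62 & 0xFFFF = 0xD49D.

D49D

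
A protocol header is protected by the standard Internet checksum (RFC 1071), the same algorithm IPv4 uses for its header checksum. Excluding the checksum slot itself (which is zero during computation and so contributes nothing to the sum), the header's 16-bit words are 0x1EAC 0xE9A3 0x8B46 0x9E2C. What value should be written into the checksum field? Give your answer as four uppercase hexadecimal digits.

CE3C

One's-complement addition (fold any carry out of bit 15 back into bit 0):
  0x1EAC + 0xE9A3 = 0x1084F → wrap carry → 0x0850
  0x0850 + 0x8B46 = 0x09396
  0x9396 + 0x9E2C = 0x131C2 → wrap carry → 0x31C3
One's-complement sum = 0x31C3.
Checksum = ~0x31C3 & 0xFFFF = 0xCE3C.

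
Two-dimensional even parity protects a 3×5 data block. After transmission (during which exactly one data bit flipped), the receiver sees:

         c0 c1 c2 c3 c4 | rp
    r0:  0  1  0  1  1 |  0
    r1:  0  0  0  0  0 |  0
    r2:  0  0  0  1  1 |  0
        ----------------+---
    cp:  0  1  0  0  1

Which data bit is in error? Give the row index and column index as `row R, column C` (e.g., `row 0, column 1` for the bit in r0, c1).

Recompute each row's even parity and compare to rp:
  r0: data parity 1, sent rp 0 → mismatch
  r1: data parity 0, sent rp 0 → ok
  r2: data parity 0, sent rp 0 → ok
Recompute each column's even parity and compare to cp:
  c0: data parity 0, sent cp 0 → ok
  c1: data parity 1, sent cp 1 → ok
  c2: data parity 0, sent cp 0 → ok
  c3: data parity 0, sent cp 0 → ok
  c4: data parity 0, sent cp 1 → mismatch
Exactly one row (r0) and one column (c4) fail → the flipped bit is at their intersection.

row 0, column 4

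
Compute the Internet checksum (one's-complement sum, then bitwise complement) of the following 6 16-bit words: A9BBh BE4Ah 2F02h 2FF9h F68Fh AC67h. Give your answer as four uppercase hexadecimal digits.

One's-complement addition (fold any carry out of bit 15 back into bit 0):
  0xA9BB + 0xBE4A = 0x16805 → wrap carry → 0x6806
  0x6806 + 0x2F02 = 0x09708
  0x9708 + 0x2FF9 = 0x0C701
  0xC701 + 0xF68F = 0x1BD90 → wrap carry → 0xBD91
  0xBD91 + 0xAC67 = 0x169F8 → wrap carry → 0x69F9
One's-complement sum = 0x69F9.
Checksum = ~0x69F9 & 0xFFFF = 0x9606.

9606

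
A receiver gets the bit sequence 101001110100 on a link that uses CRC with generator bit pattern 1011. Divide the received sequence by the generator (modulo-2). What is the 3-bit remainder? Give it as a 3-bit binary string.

010

Modulo-2 division of 101001110100 by 1011:
  pos 0: 1010 XOR 1011 = 0001
  pos 3: 1011 XOR 1011 = 0000
  pos 7: 1010 XOR 1011 = 0001
Remainder = 010 (nonzero — an error is detected).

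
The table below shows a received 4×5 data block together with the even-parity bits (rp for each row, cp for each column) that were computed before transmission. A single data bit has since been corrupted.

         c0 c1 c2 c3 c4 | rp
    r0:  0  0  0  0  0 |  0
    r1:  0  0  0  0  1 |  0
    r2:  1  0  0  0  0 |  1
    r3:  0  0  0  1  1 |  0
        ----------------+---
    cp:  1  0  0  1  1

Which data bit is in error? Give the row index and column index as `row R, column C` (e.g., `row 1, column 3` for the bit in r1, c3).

row 1, column 4

Recompute each row's even parity and compare to rp:
  r0: data parity 0, sent rp 0 → ok
  r1: data parity 1, sent rp 0 → mismatch
  r2: data parity 1, sent rp 1 → ok
  r3: data parity 0, sent rp 0 → ok
Recompute each column's even parity and compare to cp:
  c0: data parity 1, sent cp 1 → ok
  c1: data parity 0, sent cp 0 → ok
  c2: data parity 0, sent cp 0 → ok
  c3: data parity 1, sent cp 1 → ok
  c4: data parity 0, sent cp 1 → mismatch
Exactly one row (r1) and one column (c4) fail → the flipped bit is at their intersection.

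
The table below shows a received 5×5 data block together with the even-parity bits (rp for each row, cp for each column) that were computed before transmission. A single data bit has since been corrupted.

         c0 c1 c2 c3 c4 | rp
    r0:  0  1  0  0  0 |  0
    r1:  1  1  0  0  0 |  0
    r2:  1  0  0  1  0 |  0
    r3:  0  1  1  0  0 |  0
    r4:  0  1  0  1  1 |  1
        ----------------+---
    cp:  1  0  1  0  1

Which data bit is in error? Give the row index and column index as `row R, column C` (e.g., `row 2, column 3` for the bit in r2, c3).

row 0, column 0

Recompute each row's even parity and compare to rp:
  r0: data parity 1, sent rp 0 → mismatch
  r1: data parity 0, sent rp 0 → ok
  r2: data parity 0, sent rp 0 → ok
  r3: data parity 0, sent rp 0 → ok
  r4: data parity 1, sent rp 1 → ok
Recompute each column's even parity and compare to cp:
  c0: data parity 0, sent cp 1 → mismatch
  c1: data parity 0, sent cp 0 → ok
  c2: data parity 1, sent cp 1 → ok
  c3: data parity 0, sent cp 0 → ok
  c4: data parity 1, sent cp 1 → ok
Exactly one row (r0) and one column (c0) fail → the flipped bit is at their intersection.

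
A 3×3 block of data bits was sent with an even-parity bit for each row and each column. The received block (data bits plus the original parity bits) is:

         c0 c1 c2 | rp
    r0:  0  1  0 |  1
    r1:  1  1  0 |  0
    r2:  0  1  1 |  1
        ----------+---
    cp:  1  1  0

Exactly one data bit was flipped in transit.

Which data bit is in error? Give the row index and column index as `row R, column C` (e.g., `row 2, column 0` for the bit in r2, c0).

Recompute each row's even parity and compare to rp:
  r0: data parity 1, sent rp 1 → ok
  r1: data parity 0, sent rp 0 → ok
  r2: data parity 0, sent rp 1 → mismatch
Recompute each column's even parity and compare to cp:
  c0: data parity 1, sent cp 1 → ok
  c1: data parity 1, sent cp 1 → ok
  c2: data parity 1, sent cp 0 → mismatch
Exactly one row (r2) and one column (c2) fail → the flipped bit is at their intersection.

row 2, column 2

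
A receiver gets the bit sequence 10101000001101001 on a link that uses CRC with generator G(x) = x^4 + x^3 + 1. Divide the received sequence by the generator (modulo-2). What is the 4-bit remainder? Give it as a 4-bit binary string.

0000

Modulo-2 division of 10101000001101001 by 11001:
  pos 0: 10101 XOR 11001 = 01100
  pos 1: 11000 XOR 11001 = 00001
  pos 5: 10000 XOR 11001 = 01001
  pos 6: 10011 XOR 11001 = 01010
  pos 7: 10101 XOR 11001 = 01100
  pos 8: 11000 XOR 11001 = 00001
  pos 12: 11001 XOR 11001 = 00000
Remainder = 0000 (zero — the frame passes the CRC check).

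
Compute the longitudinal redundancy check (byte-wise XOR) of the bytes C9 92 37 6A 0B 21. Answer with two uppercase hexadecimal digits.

XOR the bytes together:
  start with 0xC9
  0xC9 ⊕ 0x92 = 0x5B
  0x5B ⊕ 0x37 = 0x6C
  0x6C ⊕ 0x6A = 0x06
  0x06 ⊕ 0x0B = 0x0D
  0x0D ⊕ 0x21 = 0x2C

2C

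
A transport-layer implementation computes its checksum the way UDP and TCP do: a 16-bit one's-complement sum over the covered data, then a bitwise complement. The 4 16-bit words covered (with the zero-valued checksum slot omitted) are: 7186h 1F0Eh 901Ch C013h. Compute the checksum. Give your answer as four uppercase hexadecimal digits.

One's-complement addition (fold any carry out of bit 15 back into bit 0):
  0x7186 + 0x1F0E = 0x09094
  0x9094 + 0x901C = 0x120B0 → wrap carry → 0x20B1
  0x20B1 + 0xC013 = 0x0E0C4
One's-complement sum = 0xE0C4.
Checksum = ~0xE0C4 & 0xFFFF = 0x1F3B.

1F3B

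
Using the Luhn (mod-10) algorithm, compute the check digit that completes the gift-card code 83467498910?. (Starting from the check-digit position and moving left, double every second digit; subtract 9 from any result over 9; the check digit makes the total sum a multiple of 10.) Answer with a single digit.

Partial digits right→left: 0 1 9 8 9 4 7 6 4 3 8
Double every second digit counting from the check-digit position (so the 1st, 3rd, 5th, ... of the partial from the right).
  doubled (with −9 where >9): 0 9 9 5 8 7 → sum 38
  kept as-is: 1 8 4 6 3 → sum 22
Total = 38 + 22 = 60.
Check digit = (10 − (60 mod 10)) mod 10 = 0.

0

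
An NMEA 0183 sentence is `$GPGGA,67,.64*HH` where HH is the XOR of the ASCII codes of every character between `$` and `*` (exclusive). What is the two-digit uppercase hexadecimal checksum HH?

7B

XOR the ASCII codes of the payload characters:
  'G' = 0x47 → acc = 0x47
  'P' = 0x50 → acc = 0x17
  'G' = 0x47 → acc = 0x50
  'G' = 0x47 → acc = 0x17
  'A' = 0x41 → acc = 0x56
  ',' = 0x2C → acc = 0x7A
  '6' = 0x36 → acc = 0x4C
  '7' = 0x37 → acc = 0x7B
  ',' = 0x2C → acc = 0x57
  '.' = 0x2E → acc = 0x79
  '6' = 0x36 → acc = 0x4F
  '4' = 0x34 → acc = 0x7B
Checksum = 0x7B.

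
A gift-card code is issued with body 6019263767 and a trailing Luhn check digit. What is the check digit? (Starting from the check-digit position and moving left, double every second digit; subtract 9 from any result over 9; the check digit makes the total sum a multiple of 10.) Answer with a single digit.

Partial digits right→left: 7 6 7 3 6 2 9 1 0 6
Double every second digit counting from the check-digit position (so the 1st, 3rd, 5th, ... of the partial from the right).
  doubled (with −9 where >9): 5 5 3 9 0 → sum 22
  kept as-is: 6 3 2 1 6 → sum 18
Total = 22 + 18 = 40.
Check digit = (10 − (40 mod 10)) mod 10 = 0.

0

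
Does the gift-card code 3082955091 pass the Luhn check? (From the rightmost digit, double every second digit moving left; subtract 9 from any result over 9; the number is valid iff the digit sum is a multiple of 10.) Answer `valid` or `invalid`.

From the right, keep odd positions and double even positions (subtract 9 from any doubled value over 9):
  doubled (positions 2,4,...): 9 1 9 7 6 → sum 32
  kept (positions 1,3,...): 1 0 5 2 0 → sum 8
Total = 40.
40 mod 10 = 0, so the number is valid.

valid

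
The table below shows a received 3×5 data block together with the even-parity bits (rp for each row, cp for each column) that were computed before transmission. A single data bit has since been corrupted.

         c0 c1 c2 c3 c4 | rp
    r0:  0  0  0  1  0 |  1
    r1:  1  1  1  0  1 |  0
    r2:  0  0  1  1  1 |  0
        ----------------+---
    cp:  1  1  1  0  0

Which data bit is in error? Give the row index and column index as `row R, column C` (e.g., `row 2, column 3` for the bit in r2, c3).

row 2, column 2

Recompute each row's even parity and compare to rp:
  r0: data parity 1, sent rp 1 → ok
  r1: data parity 0, sent rp 0 → ok
  r2: data parity 1, sent rp 0 → mismatch
Recompute each column's even parity and compare to cp:
  c0: data parity 1, sent cp 1 → ok
  c1: data parity 1, sent cp 1 → ok
  c2: data parity 0, sent cp 1 → mismatch
  c3: data parity 0, sent cp 0 → ok
  c4: data parity 0, sent cp 0 → ok
Exactly one row (r2) and one column (c2) fail → the flipped bit is at their intersection.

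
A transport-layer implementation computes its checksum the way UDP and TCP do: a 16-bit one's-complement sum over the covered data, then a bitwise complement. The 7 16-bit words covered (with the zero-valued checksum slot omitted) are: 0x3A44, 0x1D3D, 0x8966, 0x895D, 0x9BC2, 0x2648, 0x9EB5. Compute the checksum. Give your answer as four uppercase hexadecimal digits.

One's-complement addition (fold any carry out of bit 15 back into bit 0):
  0x3A44 + 0x1D3D = 0x05781
  0x5781 + 0x8966 = 0x0E0E7
  0xE0E7 + 0x895D = 0x16A44 → wrap carry → 0x6A45
  0x6A45 + 0x9BC2 = 0x10607 → wrap carry → 0x0608
  0x0608 + 0x2648 = 0x02C50
  0x2C50 + 0x9EB5 = 0x0CB05
One's-complement sum = 0xCB05.
Checksum = ~0xCB05 & 0xFFFF = 0x34FA.

34FA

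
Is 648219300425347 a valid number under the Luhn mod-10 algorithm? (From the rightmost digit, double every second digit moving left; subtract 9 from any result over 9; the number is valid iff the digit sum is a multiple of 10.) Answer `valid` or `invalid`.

From the right, keep odd positions and double even positions (subtract 9 from any doubled value over 9):
  doubled (positions 2,4,...): 8 1 8 0 9 4 8 → sum 38
  kept (positions 1,3,...): 7 3 2 0 3 1 8 6 → sum 30
Total = 68.
68 mod 10 = 8, so the number is invalid.

invalid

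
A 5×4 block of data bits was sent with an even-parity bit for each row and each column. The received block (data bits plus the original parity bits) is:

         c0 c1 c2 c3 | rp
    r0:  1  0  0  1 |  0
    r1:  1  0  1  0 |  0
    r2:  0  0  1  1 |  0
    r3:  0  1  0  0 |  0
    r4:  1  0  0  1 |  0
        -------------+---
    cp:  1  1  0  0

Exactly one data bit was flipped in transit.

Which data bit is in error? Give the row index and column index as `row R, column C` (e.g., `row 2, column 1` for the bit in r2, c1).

Recompute each row's even parity and compare to rp:
  r0: data parity 0, sent rp 0 → ok
  r1: data parity 0, sent rp 0 → ok
  r2: data parity 0, sent rp 0 → ok
  r3: data parity 1, sent rp 0 → mismatch
  r4: data parity 0, sent rp 0 → ok
Recompute each column's even parity and compare to cp:
  c0: data parity 1, sent cp 1 → ok
  c1: data parity 1, sent cp 1 → ok
  c2: data parity 0, sent cp 0 → ok
  c3: data parity 1, sent cp 0 → mismatch
Exactly one row (r3) and one column (c3) fail → the flipped bit is at their intersection.

row 3, column 3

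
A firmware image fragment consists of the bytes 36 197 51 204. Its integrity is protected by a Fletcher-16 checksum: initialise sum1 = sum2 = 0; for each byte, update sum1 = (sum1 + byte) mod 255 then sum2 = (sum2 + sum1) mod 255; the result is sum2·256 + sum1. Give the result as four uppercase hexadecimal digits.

15E9

Running sums (mod 255):
  after byte 0 (36): sum1=36, sum2=36
  after byte 1 (197): sum1=233, sum2=14
  after byte 2 (51): sum1=29, sum2=43
  after byte 3 (204): sum1=233, sum2=21
Checksum = sum2·256 + sum1 = 21·256 + 233 = 5609 = 0x15E9.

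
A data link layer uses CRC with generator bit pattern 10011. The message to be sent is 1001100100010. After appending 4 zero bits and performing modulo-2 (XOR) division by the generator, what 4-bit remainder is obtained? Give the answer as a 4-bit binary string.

Append 4 zeros: 10011001000100000. Divide by 10011 (XOR where the leading bit is 1):
  pos 0: 10011 XOR 10011 = 00000
  pos 7: 10001 XOR 10011 = 00010
  pos 10: 10000 XOR 10011 = 00011
Remainder (last 4 bits) = 1100. This is the CRC / FCS.

1100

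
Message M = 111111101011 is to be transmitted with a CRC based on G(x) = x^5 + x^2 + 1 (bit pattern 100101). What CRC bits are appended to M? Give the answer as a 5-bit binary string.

Append 5 zeros: 11111110101100000. Divide by 100101 (XOR where the leading bit is 1):
  pos 0: 111111 XOR 100101 = 011010
  pos 1: 110101 XOR 100101 = 010000
  pos 2: 100000 XOR 100101 = 000101
  pos 5: 101101 XOR 100101 = 001000
  pos 7: 100010 XOR 100101 = 000111
  pos 10: 111000 XOR 100101 = 011101
  pos 11: 111010 XOR 100101 = 011111
Remainder (last 5 bits) = 11111. This is the CRC / FCS.

11111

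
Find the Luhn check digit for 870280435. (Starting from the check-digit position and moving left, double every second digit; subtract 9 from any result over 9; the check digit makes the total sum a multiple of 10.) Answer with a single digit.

5

Partial digits right→left: 5 3 4 0 8 2 0 7 8
Double every second digit counting from the check-digit position (so the 1st, 3rd, 5th, ... of the partial from the right).
  doubled (with −9 where >9): 1 8 7 0 7 → sum 23
  kept as-is: 3 0 2 7 → sum 12
Total = 23 + 12 = 35.
Check digit = (10 − (35 mod 10)) mod 10 = 5.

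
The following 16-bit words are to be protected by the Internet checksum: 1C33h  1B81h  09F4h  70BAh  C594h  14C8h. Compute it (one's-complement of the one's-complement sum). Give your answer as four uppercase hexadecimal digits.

One's-complement addition (fold any carry out of bit 15 back into bit 0):
  0x1C33 + 0x1B81 = 0x037B4
  0x37B4 + 0x09F4 = 0x041A8
  0x41A8 + 0x70BA = 0x0B262
  0xB262 + 0xC594 = 0x177F6 → wrap carry → 0x77F7
  0x77F7 + 0x14C8 = 0x08CBF
One's-complement sum = 0x8CBF.
Checksum = ~0x8CBF & 0xFFFF = 0x7340.

7340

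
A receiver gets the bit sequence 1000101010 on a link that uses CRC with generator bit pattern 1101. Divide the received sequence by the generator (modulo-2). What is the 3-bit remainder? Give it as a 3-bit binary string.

000

Modulo-2 division of 1000101010 by 1101:
  pos 0: 1000 XOR 1101 = 0101
  pos 1: 1011 XOR 1101 = 0110
  pos 2: 1100 XOR 1101 = 0001
  pos 5: 1101 XOR 1101 = 0000
Remainder = 000 (zero — the frame passes the CRC check).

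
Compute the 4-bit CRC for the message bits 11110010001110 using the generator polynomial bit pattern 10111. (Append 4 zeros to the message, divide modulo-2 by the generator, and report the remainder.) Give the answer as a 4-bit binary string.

Append 4 zeros: 111100100011100000. Divide by 10111 (XOR where the leading bit is 1):
  pos 0: 11110 XOR 10111 = 01001
  pos 1: 10010 XOR 10111 = 00101
  pos 3: 10110 XOR 10111 = 00001
  pos 7: 10011 XOR 10111 = 00100
  pos 9: 10010 XOR 10111 = 00101
  pos 11: 10100 XOR 10111 = 00011
Remainder (last 4 bits) = 1100. This is the CRC / FCS.

1100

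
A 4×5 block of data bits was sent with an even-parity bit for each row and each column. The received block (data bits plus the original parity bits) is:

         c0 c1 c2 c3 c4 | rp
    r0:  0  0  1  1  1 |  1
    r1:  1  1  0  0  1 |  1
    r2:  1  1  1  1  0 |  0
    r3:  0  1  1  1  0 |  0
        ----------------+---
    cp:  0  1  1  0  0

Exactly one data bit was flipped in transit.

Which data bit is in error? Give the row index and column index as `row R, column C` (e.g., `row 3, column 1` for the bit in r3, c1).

Recompute each row's even parity and compare to rp:
  r0: data parity 1, sent rp 1 → ok
  r1: data parity 1, sent rp 1 → ok
  r2: data parity 0, sent rp 0 → ok
  r3: data parity 1, sent rp 0 → mismatch
Recompute each column's even parity and compare to cp:
  c0: data parity 0, sent cp 0 → ok
  c1: data parity 1, sent cp 1 → ok
  c2: data parity 1, sent cp 1 → ok
  c3: data parity 1, sent cp 0 → mismatch
  c4: data parity 0, sent cp 0 → ok
Exactly one row (r3) and one column (c3) fail → the flipped bit is at their intersection.

row 3, column 3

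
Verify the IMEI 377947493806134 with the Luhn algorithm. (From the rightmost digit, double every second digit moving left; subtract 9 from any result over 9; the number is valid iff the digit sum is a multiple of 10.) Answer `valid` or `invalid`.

From the right, keep odd positions and double even positions (subtract 9 from any doubled value over 9):
  doubled (positions 2,4,...): 6 3 7 9 5 9 5 → sum 44
  kept (positions 1,3,...): 4 1 0 3 4 4 7 3 → sum 26
Total = 70.
70 mod 10 = 0, so the number is valid.

valid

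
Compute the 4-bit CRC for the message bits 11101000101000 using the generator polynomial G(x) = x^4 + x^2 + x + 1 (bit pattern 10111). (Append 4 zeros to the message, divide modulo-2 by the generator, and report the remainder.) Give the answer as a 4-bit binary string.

0000

Append 4 zeros: 111010001010000000. Divide by 10111 (XOR where the leading bit is 1):
  pos 0: 11101 XOR 10111 = 01010
  pos 1: 10100 XOR 10111 = 00011
  pos 4: 11001 XOR 10111 = 01110
  pos 5: 11100 XOR 10111 = 01011
  pos 6: 10111 XOR 10111 = 00000
Remainder (last 4 bits) = 0000. This is the CRC / FCS.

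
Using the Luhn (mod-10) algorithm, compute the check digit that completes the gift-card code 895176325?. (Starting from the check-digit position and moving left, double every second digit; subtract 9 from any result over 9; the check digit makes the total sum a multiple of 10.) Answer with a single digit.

2

Partial digits right→left: 5 2 3 6 7 1 5 9 8
Double every second digit counting from the check-digit position (so the 1st, 3rd, 5th, ... of the partial from the right).
  doubled (with −9 where >9): 1 6 5 1 7 → sum 20
  kept as-is: 2 6 1 9 → sum 18
Total = 20 + 18 = 38.
Check digit = (10 − (38 mod 10)) mod 10 = 2.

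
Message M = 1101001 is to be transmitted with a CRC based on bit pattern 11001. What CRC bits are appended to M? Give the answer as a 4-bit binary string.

0001

Append 4 zeros: 11010010000. Divide by 11001 (XOR where the leading bit is 1):
  pos 0: 11010 XOR 11001 = 00011
  pos 3: 11010 XOR 11001 = 00011
  pos 6: 11000 XOR 11001 = 00001
Remainder (last 4 bits) = 0001. This is the CRC / FCS.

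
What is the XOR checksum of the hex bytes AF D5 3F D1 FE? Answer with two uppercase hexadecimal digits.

XOR the bytes together:
  start with 0xAF
  0xAF ⊕ 0xD5 = 0x7A
  0x7A ⊕ 0x3F = 0x45
  0x45 ⊕ 0xD1 = 0x94
  0x94 ⊕ 0xFE = 0x6A

6A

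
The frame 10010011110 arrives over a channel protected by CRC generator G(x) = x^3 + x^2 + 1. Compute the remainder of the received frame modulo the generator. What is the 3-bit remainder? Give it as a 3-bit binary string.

000

Modulo-2 division of 10010011110 by 1101:
  pos 0: 1001 XOR 1101 = 0100
  pos 1: 1000 XOR 1101 = 0101
  pos 2: 1010 XOR 1101 = 0111
  pos 3: 1111 XOR 1101 = 0010
  pos 5: 1011 XOR 1101 = 0110
  pos 6: 1101 XOR 1101 = 0000
Remainder = 000 (zero — the frame passes the CRC check).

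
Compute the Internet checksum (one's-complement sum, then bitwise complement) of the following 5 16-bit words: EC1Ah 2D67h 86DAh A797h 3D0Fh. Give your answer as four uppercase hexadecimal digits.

One's-complement addition (fold any carry out of bit 15 back into bit 0):
  0xEC1A + 0x2D67 = 0x11981 → wrap carry → 0x1982
  0x1982 + 0x86DA = 0x0A05C
  0xA05C + 0xA797 = 0x147F3 → wrap carry → 0x47F4
  0x47F4 + 0x3D0F = 0x08503
One's-complement sum = 0x8503.
Checksum = ~0x8503 & 0xFFFF = 0x7AFC.

7AFC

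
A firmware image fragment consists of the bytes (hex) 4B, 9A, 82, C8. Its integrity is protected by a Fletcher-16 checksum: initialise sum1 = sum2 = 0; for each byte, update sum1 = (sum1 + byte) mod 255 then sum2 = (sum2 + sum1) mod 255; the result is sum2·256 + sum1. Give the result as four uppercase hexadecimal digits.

CA31

Running sums (mod 255):
  after byte 0 (4B): sum1=75, sum2=75
  after byte 1 (9A): sum1=229, sum2=49
  after byte 2 (82): sum1=104, sum2=153
  after byte 3 (C8): sum1=49, sum2=202
Checksum = sum2·256 + sum1 = 202·256 + 49 = 51761 = 0xCA31.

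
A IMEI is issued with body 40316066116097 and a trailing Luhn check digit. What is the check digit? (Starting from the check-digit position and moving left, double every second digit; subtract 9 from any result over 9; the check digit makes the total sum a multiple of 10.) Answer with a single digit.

3

Partial digits right→left: 7 9 0 6 1 1 6 6 0 6 1 3 0 4
Double every second digit counting from the check-digit position (so the 1st, 3rd, 5th, ... of the partial from the right).
  doubled (with −9 where >9): 5 0 2 3 0 2 0 → sum 12
  kept as-is: 9 6 1 6 6 3 4 → sum 35
Total = 12 + 35 = 47.
Check digit = (10 − (47 mod 10)) mod 10 = 3.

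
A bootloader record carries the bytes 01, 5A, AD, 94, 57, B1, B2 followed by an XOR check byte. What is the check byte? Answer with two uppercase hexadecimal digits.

36

XOR the bytes together:
  start with 0x01
  0x01 ⊕ 0x5A = 0x5B
  0x5B ⊕ 0xAD = 0xF6
  0xF6 ⊕ 0x94 = 0x62
  0x62 ⊕ 0x57 = 0x35
  0x35 ⊕ 0xB1 = 0x84
  0x84 ⊕ 0xB2 = 0x36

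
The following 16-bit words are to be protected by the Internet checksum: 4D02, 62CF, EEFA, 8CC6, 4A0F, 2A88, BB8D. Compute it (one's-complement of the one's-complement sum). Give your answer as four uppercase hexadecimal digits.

One's-complement addition (fold any carry out of bit 15 back into bit 0):
  0x4D02 + 0x62CF = 0x0AFD1
  0xAFD1 + 0xEEFA = 0x19ECB → wrap carry → 0x9ECC
  0x9ECC + 0x8CC6 = 0x12B92 → wrap carry → 0x2B93
  0x2B93 + 0x4A0F = 0x075A2
  0x75A2 + 0x2A88 = 0x0A02A
  0xA02A + 0xBB8D = 0x15BB7 → wrap carry → 0x5BB8
One's-complement sum = 0x5BB8.
Checksum = ~0x5BB8 & 0xFFFF = 0xA447.

A447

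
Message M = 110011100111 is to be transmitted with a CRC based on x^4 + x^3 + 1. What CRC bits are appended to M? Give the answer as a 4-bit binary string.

0010

Append 4 zeros: 1100111001110000. Divide by 11001 (XOR where the leading bit is 1):
  pos 0: 11001 XOR 11001 = 00000
  pos 5: 11001 XOR 11001 = 00000
  pos 10: 11000 XOR 11001 = 00001
Remainder (last 4 bits) = 0010. This is the CRC / FCS.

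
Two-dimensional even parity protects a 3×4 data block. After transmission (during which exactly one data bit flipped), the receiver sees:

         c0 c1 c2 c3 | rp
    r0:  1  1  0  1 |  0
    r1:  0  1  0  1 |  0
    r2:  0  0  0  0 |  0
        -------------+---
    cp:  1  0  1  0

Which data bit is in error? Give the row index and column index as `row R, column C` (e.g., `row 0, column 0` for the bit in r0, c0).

Recompute each row's even parity and compare to rp:
  r0: data parity 1, sent rp 0 → mismatch
  r1: data parity 0, sent rp 0 → ok
  r2: data parity 0, sent rp 0 → ok
Recompute each column's even parity and compare to cp:
  c0: data parity 1, sent cp 1 → ok
  c1: data parity 0, sent cp 0 → ok
  c2: data parity 0, sent cp 1 → mismatch
  c3: data parity 0, sent cp 0 → ok
Exactly one row (r0) and one column (c2) fail → the flipped bit is at their intersection.

row 0, column 2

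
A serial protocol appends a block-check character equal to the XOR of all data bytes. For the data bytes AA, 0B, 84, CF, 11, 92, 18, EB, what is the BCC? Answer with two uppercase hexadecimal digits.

9A

XOR the bytes together:
  start with 0xAA
  0xAA ⊕ 0x0B = 0xA1
  0xA1 ⊕ 0x84 = 0x25
  0x25 ⊕ 0xCF = 0xEA
  0xEA ⊕ 0x11 = 0xFB
  0xFB ⊕ 0x92 = 0x69
  0x69 ⊕ 0x18 = 0x71
  0x71 ⊕ 0xEB = 0x9A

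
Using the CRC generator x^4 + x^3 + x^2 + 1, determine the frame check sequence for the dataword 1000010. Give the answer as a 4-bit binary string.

Append 4 zeros: 10000100000. Divide by 11101 (XOR where the leading bit is 1):
  pos 0: 10000 XOR 11101 = 01101
  pos 1: 11011 XOR 11101 = 00110
  pos 3: 11000 XOR 11101 = 00101
  pos 5: 10100 XOR 11101 = 01001
  pos 6: 10010 XOR 11101 = 01111
Remainder (last 4 bits) = 1111. This is the CRC / FCS.

1111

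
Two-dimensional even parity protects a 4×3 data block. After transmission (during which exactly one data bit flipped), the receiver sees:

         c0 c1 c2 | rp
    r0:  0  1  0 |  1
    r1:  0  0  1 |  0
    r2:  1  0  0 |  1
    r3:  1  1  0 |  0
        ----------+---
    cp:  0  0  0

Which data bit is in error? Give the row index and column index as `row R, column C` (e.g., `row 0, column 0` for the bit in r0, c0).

row 1, column 2

Recompute each row's even parity and compare to rp:
  r0: data parity 1, sent rp 1 → ok
  r1: data parity 1, sent rp 0 → mismatch
  r2: data parity 1, sent rp 1 → ok
  r3: data parity 0, sent rp 0 → ok
Recompute each column's even parity and compare to cp:
  c0: data parity 0, sent cp 0 → ok
  c1: data parity 0, sent cp 0 → ok
  c2: data parity 1, sent cp 0 → mismatch
Exactly one row (r1) and one column (c2) fail → the flipped bit is at their intersection.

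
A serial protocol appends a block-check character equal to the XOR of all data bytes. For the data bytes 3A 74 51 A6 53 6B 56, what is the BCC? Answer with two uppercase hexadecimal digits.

XOR the bytes together:
  start with 0x3A
  0x3A ⊕ 0x74 = 0x4E
  0x4E ⊕ 0x51 = 0x1F
  0x1F ⊕ 0xA6 = 0xB9
  0xB9 ⊕ 0x53 = 0xEA
  0xEA ⊕ 0x6B = 0x81
  0x81 ⊕ 0x56 = 0xD7

D7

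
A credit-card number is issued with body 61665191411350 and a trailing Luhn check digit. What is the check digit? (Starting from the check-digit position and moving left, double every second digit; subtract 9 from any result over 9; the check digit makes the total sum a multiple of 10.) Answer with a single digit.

Partial digits right→left: 0 5 3 1 1 4 1 9 1 5 6 6 1 6
Double every second digit counting from the check-digit position (so the 1st, 3rd, 5th, ... of the partial from the right).
  doubled (with −9 where >9): 0 6 2 2 2 3 2 → sum 17
  kept as-is: 5 1 4 9 5 6 6 → sum 36
Total = 17 + 36 = 53.
Check digit = (10 − (53 mod 10)) mod 10 = 7.

7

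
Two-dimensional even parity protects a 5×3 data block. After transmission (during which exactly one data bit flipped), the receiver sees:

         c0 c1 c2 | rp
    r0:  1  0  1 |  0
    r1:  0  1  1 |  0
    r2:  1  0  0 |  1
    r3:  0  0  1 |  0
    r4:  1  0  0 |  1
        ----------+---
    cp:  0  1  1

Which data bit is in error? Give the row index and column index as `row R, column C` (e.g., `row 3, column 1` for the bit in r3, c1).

row 3, column 0

Recompute each row's even parity and compare to rp:
  r0: data parity 0, sent rp 0 → ok
  r1: data parity 0, sent rp 0 → ok
  r2: data parity 1, sent rp 1 → ok
  r3: data parity 1, sent rp 0 → mismatch
  r4: data parity 1, sent rp 1 → ok
Recompute each column's even parity and compare to cp:
  c0: data parity 1, sent cp 0 → mismatch
  c1: data parity 1, sent cp 1 → ok
  c2: data parity 1, sent cp 1 → ok
Exactly one row (r3) and one column (c0) fail → the flipped bit is at their intersection.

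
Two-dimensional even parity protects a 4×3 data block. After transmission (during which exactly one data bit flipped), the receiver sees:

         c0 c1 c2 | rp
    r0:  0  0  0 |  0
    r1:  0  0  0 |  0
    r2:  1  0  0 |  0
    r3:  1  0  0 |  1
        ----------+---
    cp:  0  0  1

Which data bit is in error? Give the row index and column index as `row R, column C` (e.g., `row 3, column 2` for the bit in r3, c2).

Recompute each row's even parity and compare to rp:
  r0: data parity 0, sent rp 0 → ok
  r1: data parity 0, sent rp 0 → ok
  r2: data parity 1, sent rp 0 → mismatch
  r3: data parity 1, sent rp 1 → ok
Recompute each column's even parity and compare to cp:
  c0: data parity 0, sent cp 0 → ok
  c1: data parity 0, sent cp 0 → ok
  c2: data parity 0, sent cp 1 → mismatch
Exactly one row (r2) and one column (c2) fail → the flipped bit is at their intersection.

row 2, column 2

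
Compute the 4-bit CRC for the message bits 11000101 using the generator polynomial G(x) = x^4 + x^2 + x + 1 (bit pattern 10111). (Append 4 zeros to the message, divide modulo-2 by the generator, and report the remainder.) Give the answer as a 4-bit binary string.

Append 4 zeros: 110001010000. Divide by 10111 (XOR where the leading bit is 1):
  pos 0: 11000 XOR 10111 = 01111
  pos 1: 11111 XOR 10111 = 01000
  pos 2: 10000 XOR 10111 = 00111
  pos 4: 11110 XOR 10111 = 01001
  pos 5: 10010 XOR 10111 = 00101
  pos 7: 10100 XOR 10111 = 00011
Remainder (last 4 bits) = 0011. This is the CRC / FCS.

0011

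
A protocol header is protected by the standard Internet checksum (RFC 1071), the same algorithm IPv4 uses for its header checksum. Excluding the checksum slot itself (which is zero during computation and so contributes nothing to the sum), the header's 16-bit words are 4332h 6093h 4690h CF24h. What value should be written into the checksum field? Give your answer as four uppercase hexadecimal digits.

One's-complement addition (fold any carry out of bit 15 back into bit 0):
  0x4332 + 0x6093 = 0x0A3C5
  0xA3C5 + 0x4690 = 0x0EA55
  0xEA55 + 0xCF24 = 0x1B979 → wrap carry → 0xB97A
One's-complement sum = 0xB97A.
Checksum = ~0xB97A & 0xFFFF = 0x4685.

4685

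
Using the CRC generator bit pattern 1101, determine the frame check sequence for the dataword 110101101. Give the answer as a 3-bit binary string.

000

Append 3 zeros: 110101101000. Divide by 1101 (XOR where the leading bit is 1):
  pos 0: 1101 XOR 1101 = 0000
  pos 5: 1101 XOR 1101 = 0000
Remainder (last 3 bits) = 000. This is the CRC / FCS.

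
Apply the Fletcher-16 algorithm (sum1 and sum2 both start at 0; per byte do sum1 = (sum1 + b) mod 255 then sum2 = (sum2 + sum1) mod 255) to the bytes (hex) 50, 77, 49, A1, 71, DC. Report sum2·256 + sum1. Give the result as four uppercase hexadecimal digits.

Running sums (mod 255):
  after byte 0 (50): sum1=80, sum2=80
  after byte 1 (77): sum1=199, sum2=24
  after byte 2 (49): sum1=17, sum2=41
  after byte 3 (A1): sum1=178, sum2=219
  after byte 4 (71): sum1=36, sum2=0
  after byte 5 (DC): sum1=1, sum2=1
Checksum = sum2·256 + sum1 = 1·256 + 1 = 257 = 0x0101.

0101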